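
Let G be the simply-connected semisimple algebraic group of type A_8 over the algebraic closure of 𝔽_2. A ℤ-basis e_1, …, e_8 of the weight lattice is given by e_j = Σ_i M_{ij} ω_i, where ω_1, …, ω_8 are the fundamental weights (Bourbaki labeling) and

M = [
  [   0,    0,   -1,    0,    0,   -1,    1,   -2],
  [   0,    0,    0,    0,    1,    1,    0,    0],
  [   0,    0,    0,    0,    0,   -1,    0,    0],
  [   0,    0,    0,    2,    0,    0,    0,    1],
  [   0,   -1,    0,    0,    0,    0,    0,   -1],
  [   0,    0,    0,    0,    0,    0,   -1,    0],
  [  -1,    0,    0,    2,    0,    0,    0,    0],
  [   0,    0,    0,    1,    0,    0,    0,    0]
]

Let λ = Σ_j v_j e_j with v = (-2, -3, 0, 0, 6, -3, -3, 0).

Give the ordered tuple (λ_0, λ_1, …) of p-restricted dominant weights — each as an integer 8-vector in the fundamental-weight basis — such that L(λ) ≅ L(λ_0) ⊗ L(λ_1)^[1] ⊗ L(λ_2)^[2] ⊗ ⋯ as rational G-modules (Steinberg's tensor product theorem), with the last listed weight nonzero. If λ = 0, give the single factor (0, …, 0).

In the fundamental-weight basis, λ has coordinates c = M·v (v = (-2, -3, 0, 0, 6, -3, -3, 0)):
  c_1 = (0)·(-2) + (0)·(-3) + (-1)·(0) + (0)·(0) + (0)·(6) + (-1)·(-3) + (1)·(-3) + (-2)·(0) = 0
  c_2 = (0)·(-2) + (0)·(-3) + (0)·(0) + (0)·(0) + (1)·(6) + (1)·(-3) + (0)·(-3) + (0)·(0) = 3
  c_3 = (0)·(-2) + (0)·(-3) + (0)·(0) + (0)·(0) + (0)·(6) + (-1)·(-3) + (0)·(-3) + (0)·(0) = 3
  c_4 = (0)·(-2) + (0)·(-3) + (0)·(0) + (2)·(0) + (0)·(6) + (0)·(-3) + (0)·(-3) + (1)·(0) = 0
  c_5 = (0)·(-2) + (-1)·(-3) + (0)·(0) + (0)·(0) + (0)·(6) + (0)·(-3) + (0)·(-3) + (-1)·(0) = 3
  c_6 = (0)·(-2) + (0)·(-3) + (0)·(0) + (0)·(0) + (0)·(6) + (0)·(-3) + (-1)·(-3) + (0)·(0) = 3
  c_7 = (-1)·(-2) + (0)·(-3) + (0)·(0) + (2)·(0) + (0)·(6) + (0)·(-3) + (0)·(-3) + (0)·(0) = 2
  c_8 = (0)·(-2) + (0)·(-3) + (0)·(0) + (1)·(0) + (0)·(6) + (0)·(-3) + (0)·(-3) + (0)·(0) = 0
Base-2 expansion of each c_i:
  c_1 = 0
  c_2 = 3 = 1·2^0 + 1·2^1
  c_3 = 3 = 1·2^0 + 1·2^1
  c_4 = 0
  c_5 = 3 = 1·2^0 + 1·2^1
  c_6 = 3 = 1·2^0 + 1·2^1
  c_7 = 2 = 0·2^0 + 1·2^1
  c_8 = 0
λ_0 = (0, 1, 1, 0, 1, 1, 0, 0)
λ_1 = (0, 1, 1, 0, 1, 1, 1, 0)

((0, 1, 1, 0, 1, 1, 0, 0), (0, 1, 1, 0, 1, 1, 1, 0))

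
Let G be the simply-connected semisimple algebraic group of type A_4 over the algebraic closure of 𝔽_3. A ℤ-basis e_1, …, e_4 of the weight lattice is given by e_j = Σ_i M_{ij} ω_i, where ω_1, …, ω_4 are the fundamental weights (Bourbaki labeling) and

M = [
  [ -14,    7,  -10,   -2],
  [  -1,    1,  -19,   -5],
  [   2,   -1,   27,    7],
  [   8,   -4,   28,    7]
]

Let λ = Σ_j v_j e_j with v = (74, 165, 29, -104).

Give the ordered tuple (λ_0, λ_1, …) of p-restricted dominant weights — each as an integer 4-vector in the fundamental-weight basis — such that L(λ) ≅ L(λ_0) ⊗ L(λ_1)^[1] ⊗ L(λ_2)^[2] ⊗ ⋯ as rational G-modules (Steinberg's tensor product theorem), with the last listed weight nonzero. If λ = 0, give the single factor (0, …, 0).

Converting to the ω-basis (c_i = row i of M dotted with v = (74, 165, 29, -104)):
  c_1 = -14*74 + 7*165 + -10*29 + -2*-104 = 37
  c_2 = -1*74 + 1*165 + -19*29 + -5*-104 = 60
  c_3 = 2*74 + -1*165 + 27*29 + 7*-104 = 38
  c_4 = 8*74 + -4*165 + 28*29 + 7*-104 = 16
Writing each c_i in base p = 3:
  c_1 = 37 = 1·3^0 + 0·3^1 + 1·3^2 + 1·3^3
  c_2 = 60 = 0·3^0 + 2·3^1 + 0·3^2 + 2·3^3
  c_3 = 38 = 2·3^0 + 0·3^1 + 1·3^2 + 1·3^3
  c_4 = 16 = 1·3^0 + 2·3^1 + 1·3^2
p-restricted factor λ_0 = (1, 0, 2, 1)
p-restricted factor λ_1 = (0, 2, 0, 2)
p-restricted factor λ_2 = (1, 0, 1, 1)
p-restricted factor λ_3 = (1, 2, 1, 0)

((1, 0, 2, 1), (0, 2, 0, 2), (1, 0, 1, 1), (1, 2, 1, 0))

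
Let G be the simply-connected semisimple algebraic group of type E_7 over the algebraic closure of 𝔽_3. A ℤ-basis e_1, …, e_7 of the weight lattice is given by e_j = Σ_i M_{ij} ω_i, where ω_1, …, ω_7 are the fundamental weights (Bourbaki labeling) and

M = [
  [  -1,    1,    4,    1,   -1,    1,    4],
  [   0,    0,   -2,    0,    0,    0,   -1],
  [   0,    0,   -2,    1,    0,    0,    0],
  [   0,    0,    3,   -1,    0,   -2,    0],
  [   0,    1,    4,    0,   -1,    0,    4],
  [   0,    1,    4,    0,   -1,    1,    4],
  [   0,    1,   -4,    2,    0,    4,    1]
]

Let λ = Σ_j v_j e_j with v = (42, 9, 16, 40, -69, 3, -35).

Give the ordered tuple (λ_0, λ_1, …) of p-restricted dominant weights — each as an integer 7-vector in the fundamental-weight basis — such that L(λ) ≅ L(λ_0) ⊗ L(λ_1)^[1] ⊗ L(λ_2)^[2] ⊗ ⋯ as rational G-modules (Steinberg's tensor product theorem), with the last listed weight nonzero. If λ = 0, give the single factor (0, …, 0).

((0, 0, 2, 2, 2, 2, 2), (1, 1, 2, 0, 0, 1, 0))

Change of basis e → ω: c = M·v where v = (42, 9, 16, 40, -69, 3, -35):
  c_1 = (-1)·(42) + 1·9 + 4·16 + 1·40 + (-1)·(-69) + 1·3 + (4)·(-35) = 3
  c_2 = 0·42 + 0·9 + (-2)·(16) + 0·40 + (0)·(-69) + 0·3 + (-1)·(-35) = 3
  c_3 = 0·42 + 0·9 + (-2)·(16) + 1·40 + (0)·(-69) + 0·3 + (0)·(-35) = 8
  c_4 = 0·42 + 0·9 + 3·16 + (-1)·(40) + (0)·(-69) + (-2)·(3) + (0)·(-35) = 2
  c_5 = 0·42 + 1·9 + 4·16 + 0·40 + (-1)·(-69) + 0·3 + (4)·(-35) = 2
  c_6 = 0·42 + 1·9 + 4·16 + 0·40 + (-1)·(-69) + 1·3 + (4)·(-35) = 5
  c_7 = 0·42 + 1·9 + (-4)·(16) + 2·40 + (0)·(-69) + 4·3 + (1)·(-35) = 2
Writing each c_i in base p = 3:
  c_1 = 3 = 0·3^0 + 1·3^1
  c_2 = 3 = 0·3^0 + 1·3^1
  c_3 = 8 = 2·3^0 + 2·3^1
  c_4 = 2 = 2·3^0
  c_5 = 2 = 2·3^0
  c_6 = 5 = 2·3^0 + 1·3^1
  c_7 = 2 = 2·3^0
p-restricted factor λ_0 = (0, 0, 2, 2, 2, 2, 2)
p-restricted factor λ_1 = (1, 1, 2, 0, 0, 1, 0)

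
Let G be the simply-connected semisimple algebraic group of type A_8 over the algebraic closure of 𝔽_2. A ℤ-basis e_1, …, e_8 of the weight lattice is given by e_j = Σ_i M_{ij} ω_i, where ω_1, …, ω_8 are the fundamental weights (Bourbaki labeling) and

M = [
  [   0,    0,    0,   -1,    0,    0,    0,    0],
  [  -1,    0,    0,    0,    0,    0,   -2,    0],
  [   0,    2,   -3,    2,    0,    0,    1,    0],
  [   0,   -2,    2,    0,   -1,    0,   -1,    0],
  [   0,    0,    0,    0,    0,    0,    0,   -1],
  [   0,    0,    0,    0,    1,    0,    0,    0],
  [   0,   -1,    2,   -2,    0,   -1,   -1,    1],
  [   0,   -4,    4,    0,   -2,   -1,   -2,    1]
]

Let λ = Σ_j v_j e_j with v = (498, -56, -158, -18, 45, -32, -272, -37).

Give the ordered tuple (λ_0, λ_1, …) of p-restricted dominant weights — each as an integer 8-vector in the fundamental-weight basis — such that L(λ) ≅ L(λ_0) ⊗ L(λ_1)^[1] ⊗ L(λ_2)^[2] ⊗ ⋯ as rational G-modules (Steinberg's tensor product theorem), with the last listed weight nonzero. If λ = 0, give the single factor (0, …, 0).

((0, 0, 0, 1, 1, 1, 1, 1), (1, 1, 1, 1, 0, 0, 1, 0), (0, 1, 1, 1, 1, 1, 0, 0), (0, 1, 0, 0, 0, 1, 1, 1), (1, 0, 1, 1, 0, 0, 0, 0), (0, 1, 1, 0, 1, 1, 1, 1))

ω-coordinates c = M·v, v = (498, -56, -158, -18, 45, -32, -272, -37):
  c_1 = 0·498 + (0)·(-56) + (0)·(-158) + (-1)·(-18) + 0·45 + (0)·(-32) + (0)·(-272) + (0)·(-37) = 18
  c_2 = (-1)·(498) + (0)·(-56) + (0)·(-158) + (0)·(-18) + 0·45 + (0)·(-32) + (-2)·(-272) + (0)·(-37) = 46
  c_3 = 0·498 + (2)·(-56) + (-3)·(-158) + (2)·(-18) + 0·45 + (0)·(-32) + (1)·(-272) + (0)·(-37) = 54
  c_4 = 0·498 + (-2)·(-56) + (2)·(-158) + (0)·(-18) + (-1)·(45) + (0)·(-32) + (-1)·(-272) + (0)·(-37) = 23
  c_5 = 0·498 + (0)·(-56) + (0)·(-158) + (0)·(-18) + 0·45 + (0)·(-32) + (0)·(-272) + (-1)·(-37) = 37
  c_6 = 0·498 + (0)·(-56) + (0)·(-158) + (0)·(-18) + 1·45 + (0)·(-32) + (0)·(-272) + (0)·(-37) = 45
  c_7 = 0·498 + (-1)·(-56) + (2)·(-158) + (-2)·(-18) + 0·45 + (-1)·(-32) + (-1)·(-272) + (1)·(-37) = 43
  c_8 = 0·498 + (-4)·(-56) + (4)·(-158) + (0)·(-18) + (-2)·(45) + (-1)·(-32) + (-2)·(-272) + (1)·(-37) = 41
Writing each c_i in base p = 2:
  c_1 = 18 = 0·2^0 + 1·2^1 + 0·2^2 + 0·2^3 + 1·2^4
  c_2 = 46 = 0·2^0 + 1·2^1 + 1·2^2 + 1·2^3 + 0·2^4 + 1·2^5
  c_3 = 54 = 0·2^0 + 1·2^1 + 1·2^2 + 0·2^3 + 1·2^4 + 1·2^5
  c_4 = 23 = 1·2^0 + 1·2^1 + 1·2^2 + 0·2^3 + 1·2^4
  c_5 = 37 = 1·2^0 + 0·2^1 + 1·2^2 + 0·2^3 + 0·2^4 + 1·2^5
  c_6 = 45 = 1·2^0 + 0·2^1 + 1·2^2 + 1·2^3 + 0·2^4 + 1·2^5
  c_7 = 43 = 1·2^0 + 1·2^1 + 0·2^2 + 1·2^3 + 0·2^4 + 1·2^5
  c_8 = 41 = 1·2^0 + 0·2^1 + 0·2^2 + 1·2^3 + 0·2^4 + 1·2^5
λ_0 = (0, 0, 0, 1, 1, 1, 1, 1)
λ_1 = (1, 1, 1, 1, 0, 0, 1, 0)
λ_2 = (0, 1, 1, 1, 1, 1, 0, 0)
λ_3 = (0, 1, 0, 0, 0, 1, 1, 1)
λ_4 = (1, 0, 1, 1, 0, 0, 0, 0)
λ_5 = (0, 1, 1, 0, 1, 1, 1, 1)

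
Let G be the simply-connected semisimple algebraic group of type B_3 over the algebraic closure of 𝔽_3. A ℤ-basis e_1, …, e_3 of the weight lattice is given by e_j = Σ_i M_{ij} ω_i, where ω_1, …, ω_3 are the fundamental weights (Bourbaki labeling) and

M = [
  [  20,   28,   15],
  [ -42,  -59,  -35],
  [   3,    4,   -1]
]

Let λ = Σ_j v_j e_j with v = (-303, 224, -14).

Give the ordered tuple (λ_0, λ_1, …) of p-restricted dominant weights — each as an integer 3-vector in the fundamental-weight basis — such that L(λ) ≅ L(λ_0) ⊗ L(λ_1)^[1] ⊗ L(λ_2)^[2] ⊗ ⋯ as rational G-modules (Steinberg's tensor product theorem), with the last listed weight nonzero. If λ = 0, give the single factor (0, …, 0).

In the fundamental-weight basis, λ has coordinates c = M·v (v = (-303, 224, -14)):
  c_1 = 20*-303 + 28*224 + 15*-14 = 2
  c_2 = -42*-303 + -59*224 + -35*-14 = 0
  c_3 = 3*-303 + 4*224 + -1*-14 = 1
Expand coordinatewise in base 3:
  c_1 = 2 = 2·3^0
  c_2 = 0
  c_3 = 1 = 1·3^0
λ_0 = (2, 0, 1)

((2, 0, 1),)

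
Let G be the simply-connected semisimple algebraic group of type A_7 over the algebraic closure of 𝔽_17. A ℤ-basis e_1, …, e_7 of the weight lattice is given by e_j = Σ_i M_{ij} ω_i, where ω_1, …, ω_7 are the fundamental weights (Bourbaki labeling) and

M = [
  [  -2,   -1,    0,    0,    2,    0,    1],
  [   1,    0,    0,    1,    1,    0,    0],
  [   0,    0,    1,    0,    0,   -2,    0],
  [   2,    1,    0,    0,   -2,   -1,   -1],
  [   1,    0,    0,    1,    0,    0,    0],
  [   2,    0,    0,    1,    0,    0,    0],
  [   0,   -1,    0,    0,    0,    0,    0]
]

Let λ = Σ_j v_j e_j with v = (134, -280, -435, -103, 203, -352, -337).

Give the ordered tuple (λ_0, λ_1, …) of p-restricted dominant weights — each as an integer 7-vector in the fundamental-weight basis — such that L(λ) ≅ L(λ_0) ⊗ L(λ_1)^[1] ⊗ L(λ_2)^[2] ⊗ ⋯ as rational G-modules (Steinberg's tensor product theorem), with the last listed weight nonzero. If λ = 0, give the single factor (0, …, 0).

((13, 13, 14, 16, 14, 12, 8), (4, 13, 15, 15, 1, 9, 16))

In the fundamental-weight basis, λ has coordinates c = M·v (v = (134, -280, -435, -103, 203, -352, -337)):
  c_1 = (-2)·(134) + (-1)·(-280) + (0)·(-435) + (0)·(-103) + (2)·(203) + (0)·(-352) + (1)·(-337) = 81
  c_2 = (1)·(134) + (0)·(-280) + (0)·(-435) + (1)·(-103) + (1)·(203) + (0)·(-352) + (0)·(-337) = 234
  c_3 = (0)·(134) + (0)·(-280) + (1)·(-435) + (0)·(-103) + (0)·(203) + (-2)·(-352) + (0)·(-337) = 269
  c_4 = (2)·(134) + (1)·(-280) + (0)·(-435) + (0)·(-103) + (-2)·(203) + (-1)·(-352) + (-1)·(-337) = 271
  c_5 = (1)·(134) + (0)·(-280) + (0)·(-435) + (1)·(-103) + (0)·(203) + (0)·(-352) + (0)·(-337) = 31
  c_6 = (2)·(134) + (0)·(-280) + (0)·(-435) + (1)·(-103) + (0)·(203) + (0)·(-352) + (0)·(-337) = 165
  c_7 = (0)·(134) + (-1)·(-280) + (0)·(-435) + (0)·(-103) + (0)·(203) + (0)·(-352) + (0)·(-337) = 280
Base-17 expansion of each c_i:
  c_1 = 81 = 13·17^0 + 4·17^1
  c_2 = 234 = 13·17^0 + 13·17^1
  c_3 = 269 = 14·17^0 + 15·17^1
  c_4 = 271 = 16·17^0 + 15·17^1
  c_5 = 31 = 14·17^0 + 1·17^1
  c_6 = 165 = 12·17^0 + 9·17^1
  c_7 = 280 = 8·17^0 + 16·17^1
Factor λ_0 = (13, 13, 14, 16, 14, 12, 8)
Factor λ_1 = (4, 13, 15, 15, 1, 9, 16)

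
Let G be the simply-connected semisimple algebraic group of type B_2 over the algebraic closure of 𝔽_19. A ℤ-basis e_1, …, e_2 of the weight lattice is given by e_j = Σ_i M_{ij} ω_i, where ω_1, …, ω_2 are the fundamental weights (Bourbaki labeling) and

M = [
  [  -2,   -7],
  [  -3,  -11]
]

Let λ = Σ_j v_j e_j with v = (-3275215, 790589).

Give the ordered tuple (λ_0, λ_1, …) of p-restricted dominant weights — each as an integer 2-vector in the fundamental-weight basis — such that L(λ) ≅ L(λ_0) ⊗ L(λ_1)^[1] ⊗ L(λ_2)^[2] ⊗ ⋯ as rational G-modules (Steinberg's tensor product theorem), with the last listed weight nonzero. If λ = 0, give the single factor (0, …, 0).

((16, 15), (4, 16), (3, 11), (15, 12), (7, 8))

Converting to the ω-basis (c_i = row i of M dotted with v = (-3275215, 790589)):
  c_1 = (-2)·(-3275215) + (-7)·(790589) = 1016307
  c_2 = (-3)·(-3275215) + (-11)·(790589) = 1129166
Base-19 expansion of each c_i:
  c_1 = 1016307 = 16·19^0 + 4·19^1 + 3·19^2 + 15·19^3 + 7·19^4
  c_2 = 1129166 = 15·19^0 + 16·19^1 + 11·19^2 + 12·19^3 + 8·19^4
p-restricted factor λ_0 = (16, 15)
p-restricted factor λ_1 = (4, 16)
p-restricted factor λ_2 = (3, 11)
p-restricted factor λ_3 = (15, 12)
p-restricted factor λ_4 = (7, 8)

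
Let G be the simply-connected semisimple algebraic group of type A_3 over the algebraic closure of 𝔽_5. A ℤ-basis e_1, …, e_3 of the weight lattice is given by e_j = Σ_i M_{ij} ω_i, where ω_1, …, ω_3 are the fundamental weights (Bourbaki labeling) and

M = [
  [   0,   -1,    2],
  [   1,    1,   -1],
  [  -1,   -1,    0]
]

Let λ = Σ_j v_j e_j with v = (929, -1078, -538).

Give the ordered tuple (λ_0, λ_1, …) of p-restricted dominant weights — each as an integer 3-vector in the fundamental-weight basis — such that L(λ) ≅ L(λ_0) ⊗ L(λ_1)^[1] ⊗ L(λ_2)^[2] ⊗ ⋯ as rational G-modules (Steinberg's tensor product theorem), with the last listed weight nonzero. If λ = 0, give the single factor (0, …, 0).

Compute c_i = Σ_j M_{ij} v_j with v = (929, -1078, -538):
  c_1 = 0*929 + -1*-1078 + 2*-538 = 2
  c_2 = 1*929 + 1*-1078 + -1*-538 = 389
  c_3 = -1*929 + -1*-1078 + 0*-538 = 149
Expand coordinatewise in base 5:
  c_1 = 2 = 2·5^0
  c_2 = 389 = 4·5^0 + 2·5^1 + 0·5^2 + 3·5^3
  c_3 = 149 = 4·5^0 + 4·5^1 + 0·5^2 + 1·5^3
Factor λ_0 = (2, 4, 4)
Factor λ_1 = (0, 2, 4)
Factor λ_2 = (0, 0, 0)
Factor λ_3 = (0, 3, 1)

((2, 4, 4), (0, 2, 4), (0, 0, 0), (0, 3, 1))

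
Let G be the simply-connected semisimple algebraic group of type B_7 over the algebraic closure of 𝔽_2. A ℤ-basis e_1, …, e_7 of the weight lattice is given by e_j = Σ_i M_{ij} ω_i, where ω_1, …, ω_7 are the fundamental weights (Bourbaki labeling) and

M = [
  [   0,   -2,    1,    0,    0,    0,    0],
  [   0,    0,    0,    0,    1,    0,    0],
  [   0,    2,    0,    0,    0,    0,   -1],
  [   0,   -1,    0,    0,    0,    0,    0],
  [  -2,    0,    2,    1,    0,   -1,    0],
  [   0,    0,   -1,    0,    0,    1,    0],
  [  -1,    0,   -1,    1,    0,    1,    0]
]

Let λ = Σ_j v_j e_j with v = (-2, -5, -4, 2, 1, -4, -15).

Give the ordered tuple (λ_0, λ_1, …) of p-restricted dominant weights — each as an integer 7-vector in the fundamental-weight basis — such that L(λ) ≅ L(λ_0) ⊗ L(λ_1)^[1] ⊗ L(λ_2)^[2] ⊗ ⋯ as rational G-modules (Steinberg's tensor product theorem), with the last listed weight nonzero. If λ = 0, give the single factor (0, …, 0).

((0, 1, 1, 1, 0, 0, 0), (1, 0, 0, 0, 1, 0, 0), (1, 0, 1, 1, 0, 0, 1))

Converting to the ω-basis (c_i = row i of M dotted with v = (-2, -5, -4, 2, 1, -4, -15)):
  c_1 = (0)·(-2) + (-2)·(-5) + (1)·(-4) + (0)·(2) + (0)·(1) + (0)·(-4) + (0)·(-15) = 6
  c_2 = (0)·(-2) + (0)·(-5) + (0)·(-4) + (0)·(2) + (1)·(1) + (0)·(-4) + (0)·(-15) = 1
  c_3 = (0)·(-2) + (2)·(-5) + (0)·(-4) + (0)·(2) + (0)·(1) + (0)·(-4) + (-1)·(-15) = 5
  c_4 = (0)·(-2) + (-1)·(-5) + (0)·(-4) + (0)·(2) + (0)·(1) + (0)·(-4) + (0)·(-15) = 5
  c_5 = (-2)·(-2) + (0)·(-5) + (2)·(-4) + (1)·(2) + (0)·(1) + (-1)·(-4) + (0)·(-15) = 2
  c_6 = (0)·(-2) + (0)·(-5) + (-1)·(-4) + (0)·(2) + (0)·(1) + (1)·(-4) + (0)·(-15) = 0
  c_7 = (-1)·(-2) + (0)·(-5) + (-1)·(-4) + (1)·(2) + (0)·(1) + (1)·(-4) + (0)·(-15) = 4
Writing each c_i in base p = 2:
  c_1 = 6 = 0·2^0 + 1·2^1 + 1·2^2
  c_2 = 1 = 1·2^0
  c_3 = 5 = 1·2^0 + 0·2^1 + 1·2^2
  c_4 = 5 = 1·2^0 + 0·2^1 + 1·2^2
  c_5 = 2 = 0·2^0 + 1·2^1
  c_6 = 0
  c_7 = 4 = 0·2^0 + 0·2^1 + 1·2^2
p-restricted factor λ_0 = (0, 1, 1, 1, 0, 0, 0)
p-restricted factor λ_1 = (1, 0, 0, 0, 1, 0, 0)
p-restricted factor λ_2 = (1, 0, 1, 1, 0, 0, 1)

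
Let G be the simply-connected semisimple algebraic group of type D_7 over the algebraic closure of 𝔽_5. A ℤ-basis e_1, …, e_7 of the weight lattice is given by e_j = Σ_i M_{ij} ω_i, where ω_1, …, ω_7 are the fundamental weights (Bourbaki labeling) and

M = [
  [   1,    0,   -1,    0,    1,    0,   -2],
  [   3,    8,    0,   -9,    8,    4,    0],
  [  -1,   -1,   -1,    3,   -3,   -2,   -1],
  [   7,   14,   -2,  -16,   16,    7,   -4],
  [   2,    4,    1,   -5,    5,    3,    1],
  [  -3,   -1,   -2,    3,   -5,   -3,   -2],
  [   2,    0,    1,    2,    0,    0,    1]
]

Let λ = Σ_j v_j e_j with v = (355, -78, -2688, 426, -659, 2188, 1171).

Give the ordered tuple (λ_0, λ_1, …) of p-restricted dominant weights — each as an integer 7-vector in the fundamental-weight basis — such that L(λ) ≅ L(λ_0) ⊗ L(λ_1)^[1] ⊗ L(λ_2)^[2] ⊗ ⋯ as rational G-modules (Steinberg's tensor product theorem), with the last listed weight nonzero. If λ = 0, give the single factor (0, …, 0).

((2, 2, 4, 1, 0, 1, 0), (3, 2, 3, 3, 4, 1, 4), (1, 3, 4, 1, 0, 2, 1))

Change of basis e → ω: c = M·v where v = (355, -78, -2688, 426, -659, 2188, 1171):
  c_1 = 1*355 + 0*-78 + -1*-2688 + 0*426 + 1*-659 + 0*2188 + -2*1171 = 42
  c_2 = 3*355 + 8*-78 + 0*-2688 + -9*426 + 8*-659 + 4*2188 + 0*1171 = 87
  c_3 = -1*355 + -1*-78 + -1*-2688 + 3*426 + -3*-659 + -2*2188 + -1*1171 = 119
  c_4 = 7*355 + 14*-78 + -2*-2688 + -16*426 + 16*-659 + 7*2188 + -4*1171 = 41
  c_5 = 2*355 + 4*-78 + 1*-2688 + -5*426 + 5*-659 + 3*2188 + 1*1171 = 20
  c_6 = -3*355 + -1*-78 + -2*-2688 + 3*426 + -5*-659 + -3*2188 + -2*1171 = 56
  c_7 = 2*355 + 0*-78 + 1*-2688 + 2*426 + 0*-659 + 0*2188 + 1*1171 = 45
Base-5 expansion of each c_i:
  c_1 = 42 = 2·5^0 + 3·5^1 + 1·5^2
  c_2 = 87 = 2·5^0 + 2·5^1 + 3·5^2
  c_3 = 119 = 4·5^0 + 3·5^1 + 4·5^2
  c_4 = 41 = 1·5^0 + 3·5^1 + 1·5^2
  c_5 = 20 = 0·5^0 + 4·5^1
  c_6 = 56 = 1·5^0 + 1·5^1 + 2·5^2
  c_7 = 45 = 0·5^0 + 4·5^1 + 1·5^2
Factor λ_0 = (2, 2, 4, 1, 0, 1, 0)
Factor λ_1 = (3, 2, 3, 3, 4, 1, 4)
Factor λ_2 = (1, 3, 4, 1, 0, 2, 1)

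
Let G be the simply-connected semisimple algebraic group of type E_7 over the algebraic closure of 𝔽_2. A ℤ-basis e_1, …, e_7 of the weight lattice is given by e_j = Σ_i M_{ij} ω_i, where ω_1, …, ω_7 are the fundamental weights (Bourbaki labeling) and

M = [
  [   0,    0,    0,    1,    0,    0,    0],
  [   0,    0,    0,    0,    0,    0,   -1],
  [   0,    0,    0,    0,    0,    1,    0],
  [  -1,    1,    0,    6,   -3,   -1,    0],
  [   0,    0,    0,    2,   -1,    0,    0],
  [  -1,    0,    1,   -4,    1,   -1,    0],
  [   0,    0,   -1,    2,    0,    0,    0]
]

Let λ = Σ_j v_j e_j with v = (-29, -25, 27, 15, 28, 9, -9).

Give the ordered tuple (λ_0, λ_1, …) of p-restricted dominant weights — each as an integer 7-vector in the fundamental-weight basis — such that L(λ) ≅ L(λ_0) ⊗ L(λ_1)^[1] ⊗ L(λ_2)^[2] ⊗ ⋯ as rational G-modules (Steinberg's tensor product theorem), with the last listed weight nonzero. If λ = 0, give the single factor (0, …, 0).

((1, 1, 1, 1, 0, 1, 1), (1, 0, 0, 0, 1, 1, 1), (1, 0, 0, 0, 0, 1, 0), (1, 1, 1, 0, 0, 1, 0))

Change of basis e → ω: c = M·v where v = (-29, -25, 27, 15, 28, 9, -9):
  c_1 = (0)·(-29) + (0)·(-25) + 0·27 + 1·15 + 0·28 + 0·9 + (0)·(-9) = 15
  c_2 = (0)·(-29) + (0)·(-25) + 0·27 + 0·15 + 0·28 + 0·9 + (-1)·(-9) = 9
  c_3 = (0)·(-29) + (0)·(-25) + 0·27 + 0·15 + 0·28 + 1·9 + (0)·(-9) = 9
  c_4 = (-1)·(-29) + (1)·(-25) + 0·27 + 6·15 + (-3)·(28) + (-1)·(9) + (0)·(-9) = 1
  c_5 = (0)·(-29) + (0)·(-25) + 0·27 + 2·15 + (-1)·(28) + 0·9 + (0)·(-9) = 2
  c_6 = (-1)·(-29) + (0)·(-25) + 1·27 + (-4)·(15) + 1·28 + (-1)·(9) + (0)·(-9) = 15
  c_7 = (0)·(-29) + (0)·(-25) + (-1)·(27) + 2·15 + 0·28 + 0·9 + (0)·(-9) = 3
Writing each c_i in base p = 2:
  c_1 = 15 = 1·2^0 + 1·2^1 + 1·2^2 + 1·2^3
  c_2 = 9 = 1·2^0 + 0·2^1 + 0·2^2 + 1·2^3
  c_3 = 9 = 1·2^0 + 0·2^1 + 0·2^2 + 1·2^3
  c_4 = 1 = 1·2^0
  c_5 = 2 = 0·2^0 + 1·2^1
  c_6 = 15 = 1·2^0 + 1·2^1 + 1·2^2 + 1·2^3
  c_7 = 3 = 1·2^0 + 1·2^1
λ_0 = (1, 1, 1, 1, 0, 1, 1)
λ_1 = (1, 0, 0, 0, 1, 1, 1)
λ_2 = (1, 0, 0, 0, 0, 1, 0)
λ_3 = (1, 1, 1, 0, 0, 1, 0)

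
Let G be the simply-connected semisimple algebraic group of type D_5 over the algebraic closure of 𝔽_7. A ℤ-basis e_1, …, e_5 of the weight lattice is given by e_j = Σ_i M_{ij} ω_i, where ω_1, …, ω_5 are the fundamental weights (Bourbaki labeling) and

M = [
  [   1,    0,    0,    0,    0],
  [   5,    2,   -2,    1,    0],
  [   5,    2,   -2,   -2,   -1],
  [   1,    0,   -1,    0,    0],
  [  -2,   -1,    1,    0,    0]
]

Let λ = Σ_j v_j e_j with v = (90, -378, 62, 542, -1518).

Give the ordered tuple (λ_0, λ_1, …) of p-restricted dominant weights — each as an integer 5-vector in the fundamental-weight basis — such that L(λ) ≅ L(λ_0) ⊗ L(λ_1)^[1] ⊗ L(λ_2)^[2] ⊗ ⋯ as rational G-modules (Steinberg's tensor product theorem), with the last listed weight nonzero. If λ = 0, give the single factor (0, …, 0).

((6, 0, 4, 0, 1), (5, 2, 0, 4, 2), (1, 2, 0, 0, 5))

Change of basis e → ω: c = M·v where v = (90, -378, 62, 542, -1518):
  c_1 = (1)·(90) + (0)·(-378) + (0)·(62) + (0)·(542) + (0)·(-1518) = 90
  c_2 = (5)·(90) + (2)·(-378) + (-2)·(62) + (1)·(542) + (0)·(-1518) = 112
  c_3 = (5)·(90) + (2)·(-378) + (-2)·(62) + (-2)·(542) + (-1)·(-1518) = 4
  c_4 = (1)·(90) + (0)·(-378) + (-1)·(62) + (0)·(542) + (0)·(-1518) = 28
  c_5 = (-2)·(90) + (-1)·(-378) + (1)·(62) + (0)·(542) + (0)·(-1518) = 260
p = 7; digits c_i = Σ_j d_{ij}·7^j, 0 ≤ d_{ij} < 7:
  c_1 = 90 = 6·7^0 + 5·7^1 + 1·7^2
  c_2 = 112 = 0·7^0 + 2·7^1 + 2·7^2
  c_3 = 4 = 4·7^0
  c_4 = 28 = 0·7^0 + 4·7^1
  c_5 = 260 = 1·7^0 + 2·7^1 + 5·7^2
λ_0 = (6, 0, 4, 0, 1)
λ_1 = (5, 2, 0, 4, 2)
λ_2 = (1, 2, 0, 0, 5)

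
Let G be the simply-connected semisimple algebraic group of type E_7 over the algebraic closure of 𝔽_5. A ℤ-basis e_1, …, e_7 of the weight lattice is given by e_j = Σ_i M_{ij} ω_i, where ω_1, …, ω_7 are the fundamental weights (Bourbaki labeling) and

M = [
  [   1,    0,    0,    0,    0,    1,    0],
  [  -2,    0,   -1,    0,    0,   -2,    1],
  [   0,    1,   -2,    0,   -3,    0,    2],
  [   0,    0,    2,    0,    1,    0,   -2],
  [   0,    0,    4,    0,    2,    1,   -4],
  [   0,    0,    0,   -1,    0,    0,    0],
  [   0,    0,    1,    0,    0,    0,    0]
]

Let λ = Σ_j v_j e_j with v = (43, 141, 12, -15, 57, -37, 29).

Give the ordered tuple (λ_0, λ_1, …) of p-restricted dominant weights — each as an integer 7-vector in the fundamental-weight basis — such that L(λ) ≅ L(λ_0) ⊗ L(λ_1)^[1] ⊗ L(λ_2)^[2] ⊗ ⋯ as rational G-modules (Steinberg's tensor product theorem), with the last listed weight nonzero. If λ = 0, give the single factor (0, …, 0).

Compute c_i = Σ_j M_{ij} v_j with v = (43, 141, 12, -15, 57, -37, 29):
  c_1 = 1*43 + 0*141 + 0*12 + 0*-15 + 0*57 + 1*-37 + 0*29 = 6
  c_2 = -2*43 + 0*141 + -1*12 + 0*-15 + 0*57 + -2*-37 + 1*29 = 5
  c_3 = 0*43 + 1*141 + -2*12 + 0*-15 + -3*57 + 0*-37 + 2*29 = 4
  c_4 = 0*43 + 0*141 + 2*12 + 0*-15 + 1*57 + 0*-37 + -2*29 = 23
  c_5 = 0*43 + 0*141 + 4*12 + 0*-15 + 2*57 + 1*-37 + -4*29 = 9
  c_6 = 0*43 + 0*141 + 0*12 + -1*-15 + 0*57 + 0*-37 + 0*29 = 15
  c_7 = 0*43 + 0*141 + 1*12 + 0*-15 + 0*57 + 0*-37 + 0*29 = 12
p = 5; digits c_i = Σ_j d_{ij}·5^j, 0 ≤ d_{ij} < 5:
  c_1 = 6 = 1·5^0 + 1·5^1
  c_2 = 5 = 0·5^0 + 1·5^1
  c_3 = 4 = 4·5^0
  c_4 = 23 = 3·5^0 + 4·5^1
  c_5 = 9 = 4·5^0 + 1·5^1
  c_6 = 15 = 0·5^0 + 3·5^1
  c_7 = 12 = 2·5^0 + 2·5^1
λ_0 = (1, 0, 4, 3, 4, 0, 2)
λ_1 = (1, 1, 0, 4, 1, 3, 2)

((1, 0, 4, 3, 4, 0, 2), (1, 1, 0, 4, 1, 3, 2))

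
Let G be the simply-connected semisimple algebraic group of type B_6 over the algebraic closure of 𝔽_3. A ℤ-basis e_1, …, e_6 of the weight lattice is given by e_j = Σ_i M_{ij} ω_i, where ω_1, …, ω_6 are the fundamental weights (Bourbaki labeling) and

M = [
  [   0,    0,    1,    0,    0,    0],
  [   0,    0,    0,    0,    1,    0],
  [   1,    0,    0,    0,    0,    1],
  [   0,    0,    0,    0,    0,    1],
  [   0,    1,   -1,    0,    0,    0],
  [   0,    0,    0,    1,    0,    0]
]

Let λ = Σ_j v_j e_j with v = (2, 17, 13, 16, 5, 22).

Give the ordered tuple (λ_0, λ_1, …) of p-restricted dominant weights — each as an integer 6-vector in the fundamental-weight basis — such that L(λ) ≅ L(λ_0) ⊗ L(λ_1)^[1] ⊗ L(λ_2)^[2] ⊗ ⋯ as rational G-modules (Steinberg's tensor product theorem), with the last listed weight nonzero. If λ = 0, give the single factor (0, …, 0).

((1, 2, 0, 1, 1, 1), (1, 1, 2, 1, 1, 2), (1, 0, 2, 2, 0, 1))

Converting to the ω-basis (c_i = row i of M dotted with v = (2, 17, 13, 16, 5, 22)):
  c_1 = (0)·(2) + (0)·(17) + (1)·(13) + (0)·(16) + (0)·(5) + (0)·(22) = 13
  c_2 = (0)·(2) + (0)·(17) + (0)·(13) + (0)·(16) + (1)·(5) + (0)·(22) = 5
  c_3 = (1)·(2) + (0)·(17) + (0)·(13) + (0)·(16) + (0)·(5) + (1)·(22) = 24
  c_4 = (0)·(2) + (0)·(17) + (0)·(13) + (0)·(16) + (0)·(5) + (1)·(22) = 22
  c_5 = (0)·(2) + (1)·(17) + (-1)·(13) + (0)·(16) + (0)·(5) + (0)·(22) = 4
  c_6 = (0)·(2) + (0)·(17) + (0)·(13) + (1)·(16) + (0)·(5) + (0)·(22) = 16
Base-3 expansion of each c_i:
  c_1 = 13 = 1·3^0 + 1·3^1 + 1·3^2
  c_2 = 5 = 2·3^0 + 1·3^1
  c_3 = 24 = 0·3^0 + 2·3^1 + 2·3^2
  c_4 = 22 = 1·3^0 + 1·3^1 + 2·3^2
  c_5 = 4 = 1·3^0 + 1·3^1
  c_6 = 16 = 1·3^0 + 2·3^1 + 1·3^2
p-restricted factor λ_0 = (1, 2, 0, 1, 1, 1)
p-restricted factor λ_1 = (1, 1, 2, 1, 1, 2)
p-restricted factor λ_2 = (1, 0, 2, 2, 0, 1)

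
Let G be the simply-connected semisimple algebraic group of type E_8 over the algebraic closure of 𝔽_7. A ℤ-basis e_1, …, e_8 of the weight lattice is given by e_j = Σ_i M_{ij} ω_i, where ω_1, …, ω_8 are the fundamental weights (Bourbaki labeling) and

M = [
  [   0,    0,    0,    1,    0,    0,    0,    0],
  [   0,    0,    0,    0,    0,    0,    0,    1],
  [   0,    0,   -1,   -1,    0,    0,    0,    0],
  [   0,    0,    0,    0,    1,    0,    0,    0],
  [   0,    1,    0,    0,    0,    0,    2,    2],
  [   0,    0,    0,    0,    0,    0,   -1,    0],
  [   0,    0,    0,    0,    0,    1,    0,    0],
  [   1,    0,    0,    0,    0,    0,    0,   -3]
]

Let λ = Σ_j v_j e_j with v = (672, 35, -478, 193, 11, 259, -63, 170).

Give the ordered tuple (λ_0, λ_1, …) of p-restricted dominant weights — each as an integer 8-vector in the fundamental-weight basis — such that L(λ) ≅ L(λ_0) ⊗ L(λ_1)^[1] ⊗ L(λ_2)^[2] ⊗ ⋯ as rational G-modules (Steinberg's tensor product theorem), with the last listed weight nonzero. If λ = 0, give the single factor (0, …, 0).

((4, 2, 5, 4, 4, 0, 0, 1), (6, 3, 5, 1, 0, 2, 2, 2), (3, 3, 5, 0, 5, 1, 5, 3))

In the fundamental-weight basis, λ has coordinates c = M·v (v = (672, 35, -478, 193, 11, 259, -63, 170)):
  c_1 = 0*672 + 0*35 + 0*-478 + 1*193 + 0*11 + 0*259 + 0*-63 + 0*170 = 193
  c_2 = 0*672 + 0*35 + 0*-478 + 0*193 + 0*11 + 0*259 + 0*-63 + 1*170 = 170
  c_3 = 0*672 + 0*35 + -1*-478 + -1*193 + 0*11 + 0*259 + 0*-63 + 0*170 = 285
  c_4 = 0*672 + 0*35 + 0*-478 + 0*193 + 1*11 + 0*259 + 0*-63 + 0*170 = 11
  c_5 = 0*672 + 1*35 + 0*-478 + 0*193 + 0*11 + 0*259 + 2*-63 + 2*170 = 249
  c_6 = 0*672 + 0*35 + 0*-478 + 0*193 + 0*11 + 0*259 + -1*-63 + 0*170 = 63
  c_7 = 0*672 + 0*35 + 0*-478 + 0*193 + 0*11 + 1*259 + 0*-63 + 0*170 = 259
  c_8 = 1*672 + 0*35 + 0*-478 + 0*193 + 0*11 + 0*259 + 0*-63 + -3*170 = 162
Expand coordinatewise in base 7:
  c_1 = 193 = 4·7^0 + 6·7^1 + 3·7^2
  c_2 = 170 = 2·7^0 + 3·7^1 + 3·7^2
  c_3 = 285 = 5·7^0 + 5·7^1 + 5·7^2
  c_4 = 11 = 4·7^0 + 1·7^1
  c_5 = 249 = 4·7^0 + 0·7^1 + 5·7^2
  c_6 = 63 = 0·7^0 + 2·7^1 + 1·7^2
  c_7 = 259 = 0·7^0 + 2·7^1 + 5·7^2
  c_8 = 162 = 1·7^0 + 2·7^1 + 3·7^2
λ_0 = (4, 2, 5, 4, 4, 0, 0, 1)
λ_1 = (6, 3, 5, 1, 0, 2, 2, 2)
λ_2 = (3, 3, 5, 0, 5, 1, 5, 3)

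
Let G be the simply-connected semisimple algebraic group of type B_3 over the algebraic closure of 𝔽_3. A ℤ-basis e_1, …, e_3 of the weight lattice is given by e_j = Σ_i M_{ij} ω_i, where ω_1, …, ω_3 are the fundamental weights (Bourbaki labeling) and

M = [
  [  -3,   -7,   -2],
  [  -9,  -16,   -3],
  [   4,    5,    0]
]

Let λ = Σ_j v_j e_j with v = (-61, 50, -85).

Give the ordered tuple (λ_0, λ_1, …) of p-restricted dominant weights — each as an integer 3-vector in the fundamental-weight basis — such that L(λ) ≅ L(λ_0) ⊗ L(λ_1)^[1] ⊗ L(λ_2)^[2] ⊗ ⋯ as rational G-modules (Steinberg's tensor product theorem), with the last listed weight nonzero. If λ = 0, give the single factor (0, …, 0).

Converting to the ω-basis (c_i = row i of M dotted with v = (-61, 50, -85)):
  c_1 = (-3)·(-61) + (-7)·(50) + (-2)·(-85) = 3
  c_2 = (-9)·(-61) + (-16)·(50) + (-3)·(-85) = 4
  c_3 = (4)·(-61) + 5·50 + (0)·(-85) = 6
Writing each c_i in base p = 3:
  c_1 = 3 = 0·3^0 + 1·3^1
  c_2 = 4 = 1·3^0 + 1·3^1
  c_3 = 6 = 0·3^0 + 2·3^1
p-restricted factor λ_0 = (0, 1, 0)
p-restricted factor λ_1 = (1, 1, 2)

((0, 1, 0), (1, 1, 2))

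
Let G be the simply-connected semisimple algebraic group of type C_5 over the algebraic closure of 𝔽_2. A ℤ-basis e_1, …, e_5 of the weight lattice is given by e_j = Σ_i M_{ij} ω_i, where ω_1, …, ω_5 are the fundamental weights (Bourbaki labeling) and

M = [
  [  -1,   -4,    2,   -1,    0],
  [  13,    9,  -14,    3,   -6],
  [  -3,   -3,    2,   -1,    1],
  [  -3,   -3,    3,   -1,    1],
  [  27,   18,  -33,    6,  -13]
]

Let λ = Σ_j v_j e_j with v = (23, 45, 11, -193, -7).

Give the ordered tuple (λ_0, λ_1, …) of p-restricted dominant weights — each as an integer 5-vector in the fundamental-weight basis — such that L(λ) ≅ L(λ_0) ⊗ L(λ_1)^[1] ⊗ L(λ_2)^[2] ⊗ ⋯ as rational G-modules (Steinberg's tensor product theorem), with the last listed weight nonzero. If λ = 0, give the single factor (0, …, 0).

((0, 1, 0, 1, 1), (0, 0, 0, 1, 0), (1, 1, 1, 1, 0), (1, 1, 0, 1, 0))

Change of basis e → ω: c = M·v where v = (23, 45, 11, -193, -7):
  c_1 = (-1)·(23) + (-4)·(45) + (2)·(11) + (-1)·(-193) + (0)·(-7) = 12
  c_2 = (13)·(23) + (9)·(45) + (-14)·(11) + (3)·(-193) + (-6)·(-7) = 13
  c_3 = (-3)·(23) + (-3)·(45) + (2)·(11) + (-1)·(-193) + (1)·(-7) = 4
  c_4 = (-3)·(23) + (-3)·(45) + (3)·(11) + (-1)·(-193) + (1)·(-7) = 15
  c_5 = (27)·(23) + (18)·(45) + (-33)·(11) + (6)·(-193) + (-13)·(-7) = 1
Expand coordinatewise in base 2:
  c_1 = 12 = 0·2^0 + 0·2^1 + 1·2^2 + 1·2^3
  c_2 = 13 = 1·2^0 + 0·2^1 + 1·2^2 + 1·2^3
  c_3 = 4 = 0·2^0 + 0·2^1 + 1·2^2
  c_4 = 15 = 1·2^0 + 1·2^1 + 1·2^2 + 1·2^3
  c_5 = 1 = 1·2^0
Factor λ_0 = (0, 1, 0, 1, 1)
Factor λ_1 = (0, 0, 0, 1, 0)
Factor λ_2 = (1, 1, 1, 1, 0)
Factor λ_3 = (1, 1, 0, 1, 0)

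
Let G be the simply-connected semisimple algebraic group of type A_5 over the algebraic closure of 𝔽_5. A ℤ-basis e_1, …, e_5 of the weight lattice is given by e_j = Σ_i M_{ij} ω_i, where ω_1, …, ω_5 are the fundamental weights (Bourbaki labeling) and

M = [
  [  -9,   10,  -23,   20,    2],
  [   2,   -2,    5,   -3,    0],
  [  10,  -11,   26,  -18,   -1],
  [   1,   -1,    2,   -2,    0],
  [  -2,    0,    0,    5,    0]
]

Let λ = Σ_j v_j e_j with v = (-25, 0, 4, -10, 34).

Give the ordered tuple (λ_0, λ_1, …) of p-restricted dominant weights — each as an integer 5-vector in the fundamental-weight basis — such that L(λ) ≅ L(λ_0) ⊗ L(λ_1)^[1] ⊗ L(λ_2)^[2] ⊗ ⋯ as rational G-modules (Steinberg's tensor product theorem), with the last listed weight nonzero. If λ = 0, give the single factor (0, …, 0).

((1, 0, 0, 3, 0),)

Change of basis e → ω: c = M·v where v = (-25, 0, 4, -10, 34):
  c_1 = (-9)·(-25) + 10·0 + (-23)·(4) + (20)·(-10) + 2·34 = 1
  c_2 = (2)·(-25) + (-2)·(0) + 5·4 + (-3)·(-10) + 0·34 = 0
  c_3 = (10)·(-25) + (-11)·(0) + 26·4 + (-18)·(-10) + (-1)·(34) = 0
  c_4 = (1)·(-25) + (-1)·(0) + 2·4 + (-2)·(-10) + 0·34 = 3
  c_5 = (-2)·(-25) + 0·0 + 0·4 + (5)·(-10) + 0·34 = 0
Base-5 expansion of each c_i:
  c_1 = 1 = 1·5^0
  c_2 = 0
  c_3 = 0
  c_4 = 3 = 3·5^0
  c_5 = 0
p-restricted factor λ_0 = (1, 0, 0, 3, 0)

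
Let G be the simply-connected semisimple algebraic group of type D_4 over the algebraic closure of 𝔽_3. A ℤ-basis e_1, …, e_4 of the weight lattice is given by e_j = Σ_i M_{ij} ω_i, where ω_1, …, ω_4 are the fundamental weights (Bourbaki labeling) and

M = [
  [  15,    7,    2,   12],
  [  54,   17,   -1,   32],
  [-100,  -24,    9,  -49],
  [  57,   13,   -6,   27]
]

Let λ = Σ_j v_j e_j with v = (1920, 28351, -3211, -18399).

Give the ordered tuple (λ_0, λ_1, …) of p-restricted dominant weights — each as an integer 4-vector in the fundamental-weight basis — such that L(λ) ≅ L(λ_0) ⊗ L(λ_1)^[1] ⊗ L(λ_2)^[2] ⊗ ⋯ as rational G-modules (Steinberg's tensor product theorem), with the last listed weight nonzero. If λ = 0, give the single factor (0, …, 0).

In the fundamental-weight basis, λ has coordinates c = M·v (v = (1920, 28351, -3211, -18399)):
  c_1 = 15·1920 + 7·28351 + (2)·(-3211) + (12)·(-18399) = 47
  c_2 = 54·1920 + 17·28351 + (-1)·(-3211) + (32)·(-18399) = 90
  c_3 = (-100)·(1920) + (-24)·(28351) + (9)·(-3211) + (-49)·(-18399) = 228
  c_4 = 57·1920 + 13·28351 + (-6)·(-3211) + (27)·(-18399) = 496
Writing each c_i in base p = 3:
  c_1 = 47 = 2·3^0 + 0·3^1 + 2·3^2 + 1·3^3
  c_2 = 90 = 0·3^0 + 0·3^1 + 1·3^2 + 0·3^3 + 1·3^4
  c_3 = 228 = 0·3^0 + 1·3^1 + 1·3^2 + 2·3^3 + 2·3^4
  c_4 = 496 = 1·3^0 + 0·3^1 + 1·3^2 + 0·3^3 + 0·3^4 + 2·3^5
λ_0 = (2, 0, 0, 1)
λ_1 = (0, 0, 1, 0)
λ_2 = (2, 1, 1, 1)
λ_3 = (1, 0, 2, 0)
λ_4 = (0, 1, 2, 0)
λ_5 = (0, 0, 0, 2)

((2, 0, 0, 1), (0, 0, 1, 0), (2, 1, 1, 1), (1, 0, 2, 0), (0, 1, 2, 0), (0, 0, 0, 2))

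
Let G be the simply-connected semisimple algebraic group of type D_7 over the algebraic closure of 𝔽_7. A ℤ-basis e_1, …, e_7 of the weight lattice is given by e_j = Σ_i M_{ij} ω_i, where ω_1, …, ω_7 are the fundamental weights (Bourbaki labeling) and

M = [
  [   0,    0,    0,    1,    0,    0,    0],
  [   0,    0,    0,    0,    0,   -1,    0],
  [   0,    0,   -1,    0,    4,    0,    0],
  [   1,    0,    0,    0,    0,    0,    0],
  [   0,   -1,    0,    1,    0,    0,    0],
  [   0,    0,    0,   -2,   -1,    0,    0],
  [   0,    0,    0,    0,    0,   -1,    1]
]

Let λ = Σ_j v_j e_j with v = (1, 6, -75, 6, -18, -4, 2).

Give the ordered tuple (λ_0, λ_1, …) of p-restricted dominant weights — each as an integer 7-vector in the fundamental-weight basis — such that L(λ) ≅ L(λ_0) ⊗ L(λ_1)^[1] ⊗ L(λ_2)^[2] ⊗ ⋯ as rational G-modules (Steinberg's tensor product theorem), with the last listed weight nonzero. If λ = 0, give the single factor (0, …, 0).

((6, 4, 3, 1, 0, 6, 6),)

In the fundamental-weight basis, λ has coordinates c = M·v (v = (1, 6, -75, 6, -18, -4, 2)):
  c_1 = (0)·(1) + (0)·(6) + (0)·(-75) + (1)·(6) + (0)·(-18) + (0)·(-4) + (0)·(2) = 6
  c_2 = (0)·(1) + (0)·(6) + (0)·(-75) + (0)·(6) + (0)·(-18) + (-1)·(-4) + (0)·(2) = 4
  c_3 = (0)·(1) + (0)·(6) + (-1)·(-75) + (0)·(6) + (4)·(-18) + (0)·(-4) + (0)·(2) = 3
  c_4 = (1)·(1) + (0)·(6) + (0)·(-75) + (0)·(6) + (0)·(-18) + (0)·(-4) + (0)·(2) = 1
  c_5 = (0)·(1) + (-1)·(6) + (0)·(-75) + (1)·(6) + (0)·(-18) + (0)·(-4) + (0)·(2) = 0
  c_6 = (0)·(1) + (0)·(6) + (0)·(-75) + (-2)·(6) + (-1)·(-18) + (0)·(-4) + (0)·(2) = 6
  c_7 = (0)·(1) + (0)·(6) + (0)·(-75) + (0)·(6) + (0)·(-18) + (-1)·(-4) + (1)·(2) = 6
p = 7; digits c_i = Σ_j d_{ij}·7^j, 0 ≤ d_{ij} < 7:
  c_1 = 6 = 6·7^0
  c_2 = 4 = 4·7^0
  c_3 = 3 = 3·7^0
  c_4 = 1 = 1·7^0
  c_5 = 0
  c_6 = 6 = 6·7^0
  c_7 = 6 = 6·7^0
p-restricted factor λ_0 = (6, 4, 3, 1, 0, 6, 6)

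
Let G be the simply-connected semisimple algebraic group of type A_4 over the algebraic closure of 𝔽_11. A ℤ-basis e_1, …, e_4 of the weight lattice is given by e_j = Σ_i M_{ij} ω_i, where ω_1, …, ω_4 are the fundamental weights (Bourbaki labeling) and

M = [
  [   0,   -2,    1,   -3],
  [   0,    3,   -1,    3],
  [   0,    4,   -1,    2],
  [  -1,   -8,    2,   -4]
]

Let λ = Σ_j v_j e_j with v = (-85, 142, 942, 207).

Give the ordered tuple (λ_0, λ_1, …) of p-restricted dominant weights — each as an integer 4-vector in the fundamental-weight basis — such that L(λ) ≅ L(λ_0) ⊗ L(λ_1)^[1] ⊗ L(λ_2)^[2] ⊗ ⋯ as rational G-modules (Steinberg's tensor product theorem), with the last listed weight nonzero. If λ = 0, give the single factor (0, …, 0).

((4, 6, 7, 5), (3, 9, 3, 0))

ω-coordinates c = M·v, v = (-85, 142, 942, 207):
  c_1 = (0)·(-85) + (-2)·(142) + (1)·(942) + (-3)·(207) = 37
  c_2 = (0)·(-85) + (3)·(142) + (-1)·(942) + (3)·(207) = 105
  c_3 = (0)·(-85) + (4)·(142) + (-1)·(942) + (2)·(207) = 40
  c_4 = (-1)·(-85) + (-8)·(142) + (2)·(942) + (-4)·(207) = 5
p = 11; digits c_i = Σ_j d_{ij}·11^j, 0 ≤ d_{ij} < 11:
  c_1 = 37 = 4·11^0 + 3·11^1
  c_2 = 105 = 6·11^0 + 9·11^1
  c_3 = 40 = 7·11^0 + 3·11^1
  c_4 = 5 = 5·11^0
Factor λ_0 = (4, 6, 7, 5)
Factor λ_1 = (3, 9, 3, 0)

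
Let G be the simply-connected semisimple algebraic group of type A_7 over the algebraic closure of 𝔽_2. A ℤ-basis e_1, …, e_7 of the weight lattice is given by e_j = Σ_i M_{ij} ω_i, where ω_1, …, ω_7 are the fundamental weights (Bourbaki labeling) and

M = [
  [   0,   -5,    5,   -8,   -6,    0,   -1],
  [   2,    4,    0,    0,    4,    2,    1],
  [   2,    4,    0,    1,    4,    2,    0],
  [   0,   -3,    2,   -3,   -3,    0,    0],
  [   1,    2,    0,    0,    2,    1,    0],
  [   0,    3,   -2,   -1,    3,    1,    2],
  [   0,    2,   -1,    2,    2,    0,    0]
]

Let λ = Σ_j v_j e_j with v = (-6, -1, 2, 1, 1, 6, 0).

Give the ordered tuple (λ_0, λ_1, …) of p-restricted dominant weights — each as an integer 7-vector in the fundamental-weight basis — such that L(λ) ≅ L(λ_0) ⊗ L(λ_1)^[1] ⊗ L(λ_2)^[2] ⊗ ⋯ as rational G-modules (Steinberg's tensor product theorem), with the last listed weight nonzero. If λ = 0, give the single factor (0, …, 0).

Compute c_i = Σ_j M_{ij} v_j with v = (-6, -1, 2, 1, 1, 6, 0):
  c_1 = (0)·(-6) + (-5)·(-1) + 5·2 + (-8)·(1) + (-6)·(1) + 0·6 + (-1)·(0) = 1
  c_2 = (2)·(-6) + (4)·(-1) + 0·2 + 0·1 + 4·1 + 2·6 + 1·0 = 0
  c_3 = (2)·(-6) + (4)·(-1) + 0·2 + 1·1 + 4·1 + 2·6 + 0·0 = 1
  c_4 = (0)·(-6) + (-3)·(-1) + 2·2 + (-3)·(1) + (-3)·(1) + 0·6 + 0·0 = 1
  c_5 = (1)·(-6) + (2)·(-1) + 0·2 + 0·1 + 2·1 + 1·6 + 0·0 = 0
  c_6 = (0)·(-6) + (3)·(-1) + (-2)·(2) + (-1)·(1) + 3·1 + 1·6 + 2·0 = 1
  c_7 = (0)·(-6) + (2)·(-1) + (-1)·(2) + 2·1 + 2·1 + 0·6 + 0·0 = 0
Writing each c_i in base p = 2:
  c_1 = 1 = 1·2^0
  c_2 = 0
  c_3 = 1 = 1·2^0
  c_4 = 1 = 1·2^0
  c_5 = 0
  c_6 = 1 = 1·2^0
  c_7 = 0
Factor λ_0 = (1, 0, 1, 1, 0, 1, 0)

((1, 0, 1, 1, 0, 1, 0),)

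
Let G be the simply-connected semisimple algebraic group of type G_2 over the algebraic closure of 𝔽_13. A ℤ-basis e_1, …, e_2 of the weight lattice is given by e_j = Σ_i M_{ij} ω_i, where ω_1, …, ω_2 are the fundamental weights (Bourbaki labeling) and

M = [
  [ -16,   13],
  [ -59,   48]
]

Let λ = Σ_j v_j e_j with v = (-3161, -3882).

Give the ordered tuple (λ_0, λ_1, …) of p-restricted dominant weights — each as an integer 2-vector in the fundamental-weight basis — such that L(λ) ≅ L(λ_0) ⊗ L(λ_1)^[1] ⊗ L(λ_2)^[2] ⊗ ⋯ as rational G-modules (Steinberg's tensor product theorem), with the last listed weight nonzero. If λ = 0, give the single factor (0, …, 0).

((6, 7), (8, 12))

Compute c_i = Σ_j M_{ij} v_j with v = (-3161, -3882):
  c_1 = -16*-3161 + 13*-3882 = 110
  c_2 = -59*-3161 + 48*-3882 = 163
Writing each c_i in base p = 13:
  c_1 = 110 = 6·13^0 + 8·13^1
  c_2 = 163 = 7·13^0 + 12·13^1
Factor λ_0 = (6, 7)
Factor λ_1 = (8, 12)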